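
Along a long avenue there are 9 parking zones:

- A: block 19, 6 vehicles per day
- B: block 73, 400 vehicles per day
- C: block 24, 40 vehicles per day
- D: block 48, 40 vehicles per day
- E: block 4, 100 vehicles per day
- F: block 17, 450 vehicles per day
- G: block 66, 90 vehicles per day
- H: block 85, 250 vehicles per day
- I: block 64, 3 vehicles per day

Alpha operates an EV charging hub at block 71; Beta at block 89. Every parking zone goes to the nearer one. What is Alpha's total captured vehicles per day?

The indifferent point is the midpoint (71+89)/2 = 80; parking zones left of it (closer to Alpha at 71) go to Alpha, those right go to Beta.
  E at 4 (w=100) → Alpha
  F at 17 (w=450) → Alpha
  A at 19 (w=6) → Alpha
  C at 24 (w=40) → Alpha
  D at 48 (w=40) → Alpha
  I at 64 (w=3) → Alpha
  G at 66 (w=90) → Alpha
  B at 73 (w=400) → Alpha
  H at 85 (w=250) → Beta
Alpha captures 1129; Beta captures 250.

1129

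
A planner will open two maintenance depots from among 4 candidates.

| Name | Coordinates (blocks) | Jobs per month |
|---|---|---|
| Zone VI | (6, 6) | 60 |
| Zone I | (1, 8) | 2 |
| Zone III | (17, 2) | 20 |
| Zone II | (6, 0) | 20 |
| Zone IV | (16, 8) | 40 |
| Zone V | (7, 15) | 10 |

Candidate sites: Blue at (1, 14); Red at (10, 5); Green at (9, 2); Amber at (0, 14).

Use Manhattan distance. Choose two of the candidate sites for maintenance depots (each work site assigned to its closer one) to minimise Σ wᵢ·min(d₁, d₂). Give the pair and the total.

Evaluate every pair (each demand assigned to the nearer of the two):
  {Red, Green}: total = 1074
  {Blue, Red}: total = 1122
  {Red, Amber}: total = 1134
  {Blue, Green}: total = 1282
  {Green, Amber}: total = 1294
  {Blue, Amber}: total = 2642
Best pair: {Red, Green} with total 1074.

{Red, Green}, total 1074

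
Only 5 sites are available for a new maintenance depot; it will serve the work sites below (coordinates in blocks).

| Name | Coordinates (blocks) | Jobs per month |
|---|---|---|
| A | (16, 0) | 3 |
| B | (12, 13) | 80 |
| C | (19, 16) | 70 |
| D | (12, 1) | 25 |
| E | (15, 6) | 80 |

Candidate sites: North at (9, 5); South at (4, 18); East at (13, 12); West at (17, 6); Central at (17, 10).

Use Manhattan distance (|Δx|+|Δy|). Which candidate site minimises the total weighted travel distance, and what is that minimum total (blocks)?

East, total 1845 blocks

Total weighted distance at each candidate:
  North (9, 5): total = 3121
  South (4, 18): total = 4785
  East (13, 12): total = 1845
  West (17, 6): total = 2231
  Central (17, 10): total = 2063
Minimum is at East with total 1845 blocks.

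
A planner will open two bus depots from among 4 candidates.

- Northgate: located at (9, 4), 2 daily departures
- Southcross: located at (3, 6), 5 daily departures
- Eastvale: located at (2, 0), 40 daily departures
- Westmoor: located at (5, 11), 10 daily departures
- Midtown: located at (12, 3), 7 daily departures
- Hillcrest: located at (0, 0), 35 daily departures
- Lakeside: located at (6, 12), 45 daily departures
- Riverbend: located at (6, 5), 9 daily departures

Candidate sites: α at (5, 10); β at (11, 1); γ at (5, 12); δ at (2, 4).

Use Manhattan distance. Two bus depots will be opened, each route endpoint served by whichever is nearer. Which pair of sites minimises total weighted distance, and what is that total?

{γ, δ}, total 576

Evaluate every pair (each demand assigned to the nearer of the two):
  {γ, δ}: total = 576
  {α, δ}: total = 666
  {β, γ}: total = 1018
  {α, β}: total = 1080
  {β, δ}: total = 1101
  {α, γ}: total = 1302
Best pair: {γ, δ} with total 576.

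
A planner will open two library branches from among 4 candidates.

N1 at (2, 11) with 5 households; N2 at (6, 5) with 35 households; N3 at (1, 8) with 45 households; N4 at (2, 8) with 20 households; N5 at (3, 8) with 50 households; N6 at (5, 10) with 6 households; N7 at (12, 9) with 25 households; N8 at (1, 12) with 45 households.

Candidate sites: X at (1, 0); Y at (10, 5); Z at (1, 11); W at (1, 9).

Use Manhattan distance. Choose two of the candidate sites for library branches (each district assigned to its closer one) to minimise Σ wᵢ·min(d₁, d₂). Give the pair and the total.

{Y, W}, total 705

Evaluate every pair (each demand assigned to the nearer of the two):
  {Y, W}: total = 705
  {Y, Z}: total = 835
  {Z, W}: total = 905
  {X, W}: total = 1005
  {X, Z}: total = 1220
  {X, Y}: total = 1990
Best pair: {Y, W} with total 705.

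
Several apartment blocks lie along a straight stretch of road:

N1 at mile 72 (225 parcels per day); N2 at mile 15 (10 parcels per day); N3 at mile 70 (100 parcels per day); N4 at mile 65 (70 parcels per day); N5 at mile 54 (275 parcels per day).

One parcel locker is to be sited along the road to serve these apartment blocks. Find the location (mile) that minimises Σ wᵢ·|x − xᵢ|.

x = 65

For a sum of weighted absolute distances on a line, the optimum is the weighted median (not the mean). Total weight W = 680; half-weight = 340.
Sort by position and accumulate weight:
  mile 15 (N2, w=10) → cum 10
  mile 54 (N5, w=275) → cum 285
  mile 65 (N4, w=70) → cum 355  ≥ 340 → median here
  mile 70 (N3, w=100) → cum 455
  mile 72 (N1, w=225) → cum 680
Optimal location: mile 65.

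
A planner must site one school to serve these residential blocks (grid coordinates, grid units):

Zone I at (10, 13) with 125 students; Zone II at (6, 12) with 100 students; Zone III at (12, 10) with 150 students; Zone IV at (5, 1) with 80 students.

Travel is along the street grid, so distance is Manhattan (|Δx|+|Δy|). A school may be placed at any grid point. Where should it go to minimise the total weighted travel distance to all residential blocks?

(10, 10)

Manhattan distance separates: Σwᵢ(|x−xᵢ|+|y−yᵢ|) = Σwᵢ|x−xᵢ| + Σwᵢ|y−yᵢ|, so x and y are optimised independently as 1-D weighted medians.
Total weight W = 455; half = 227.5.
x-coordinate, sorted with cumulative weight:
  x=5 (Zone IV, w=80) cum 80
  x=6 (Zone II, w=100) cum 180
  x=10 (Zone I, w=125) cum 305  ← median
  x=12 (Zone III, w=150) cum 455
⇒ x* = 10
y-coordinate, sorted with cumulative weight:
  y=1 (Zone IV, w=80) cum 80
  y=10 (Zone III, w=150) cum 230  ← median
  y=12 (Zone II, w=100) cum 330
  y=13 (Zone I, w=125) cum 455
⇒ y* = 10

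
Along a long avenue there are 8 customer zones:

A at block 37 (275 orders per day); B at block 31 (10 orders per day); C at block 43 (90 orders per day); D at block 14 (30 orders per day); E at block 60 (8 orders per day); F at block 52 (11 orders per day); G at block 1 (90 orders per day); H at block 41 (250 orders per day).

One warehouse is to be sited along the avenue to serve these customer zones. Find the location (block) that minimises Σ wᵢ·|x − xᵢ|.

x = 37

For a sum of weighted absolute distances on a line, the optimum is the weighted median (not the mean). Total weight W = 764; half-weight = 382.
Sort by position and accumulate weight:
  block 1 (G, w=90) → cum 90
  block 14 (D, w=30) → cum 120
  block 31 (B, w=10) → cum 130
  block 37 (A, w=275) → cum 405  ≥ 382 → median here
  block 41 (H, w=250) → cum 655
  block 43 (C, w=90) → cum 745
  block 52 (F, w=11) → cum 756
  block 60 (E, w=8) → cum 764
Optimal location: block 37.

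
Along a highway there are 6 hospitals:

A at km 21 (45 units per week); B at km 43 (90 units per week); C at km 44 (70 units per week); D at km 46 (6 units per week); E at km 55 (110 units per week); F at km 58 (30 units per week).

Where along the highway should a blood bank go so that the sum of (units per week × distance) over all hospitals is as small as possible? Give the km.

x = 44

For a sum of weighted absolute distances on a line, the optimum is the weighted median (not the mean). Total weight W = 351; half-weight = 175.5.
Sort by position and accumulate weight:
  km 21 (A, w=45) → cum 45
  km 43 (B, w=90) → cum 135
  km 44 (C, w=70) → cum 205  ≥ 175.5 → median here
  km 46 (D, w=6) → cum 211
  km 55 (E, w=110) → cum 321
  km 58 (F, w=30) → cum 351
Optimal location: km 44.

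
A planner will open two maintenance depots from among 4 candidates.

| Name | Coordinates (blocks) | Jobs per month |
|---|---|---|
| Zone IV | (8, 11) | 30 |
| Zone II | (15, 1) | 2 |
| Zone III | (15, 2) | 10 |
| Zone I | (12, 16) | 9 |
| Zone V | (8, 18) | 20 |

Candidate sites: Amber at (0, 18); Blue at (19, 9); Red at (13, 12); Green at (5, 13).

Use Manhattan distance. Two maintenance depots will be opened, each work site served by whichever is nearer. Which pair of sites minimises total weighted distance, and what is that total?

Evaluate every pair (each demand assigned to the nearer of the two):
  {Red, Green}: total = 501
  {Amber, Red}: total = 531
  {Blue, Green}: total = 534
  {Blue, Red}: total = 579
  {Amber, Green}: total = 654
  {Amber, Blue}: total = 810
Best pair: {Red, Green} with total 501.

{Red, Green}, total 501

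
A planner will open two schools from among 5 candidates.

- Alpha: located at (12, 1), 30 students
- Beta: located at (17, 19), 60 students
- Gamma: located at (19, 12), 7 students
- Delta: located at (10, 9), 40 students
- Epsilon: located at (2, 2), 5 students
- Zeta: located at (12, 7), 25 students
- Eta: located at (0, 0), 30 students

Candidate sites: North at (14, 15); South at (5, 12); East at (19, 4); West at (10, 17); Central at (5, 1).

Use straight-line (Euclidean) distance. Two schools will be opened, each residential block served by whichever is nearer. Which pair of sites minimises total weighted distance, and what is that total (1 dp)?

{North, Central}, total 1214.2

Evaluate every pair (each demand assigned to the nearer of the two):
  {North, Central}: total = 1214.2
  {West, Central}: total = 1438.1
  {North, South}: total = 1613.6
  {North, East}: total = 1716.2
  {South, Central}: total = 1758.6
  {South, West}: total = 1790.5
  {East, West}: total = 1899.2
  {East, Central}: total = 1910.5
  {North, West}: total = 1936.4
  {South, East}: total = 1983.9
Best pair: {North, Central} with total 1214.2.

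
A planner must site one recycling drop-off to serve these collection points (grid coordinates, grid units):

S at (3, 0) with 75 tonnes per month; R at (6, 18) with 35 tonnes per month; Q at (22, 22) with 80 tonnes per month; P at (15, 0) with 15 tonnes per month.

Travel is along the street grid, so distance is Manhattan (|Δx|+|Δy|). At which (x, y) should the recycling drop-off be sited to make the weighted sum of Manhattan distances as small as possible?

(6, 18)

Manhattan distance separates: Σwᵢ(|x−xᵢ|+|y−yᵢ|) = Σwᵢ|x−xᵢ| + Σwᵢ|y−yᵢ|, so x and y are optimised independently as 1-D weighted medians.
Total weight W = 205; half = 102.5.
x-coordinate, sorted with cumulative weight:
  x=3 (S, w=75) cum 75
  x=6 (R, w=35) cum 110  ← median
  x=15 (P, w=15) cum 125
  x=22 (Q, w=80) cum 205
⇒ x* = 6
y-coordinate, sorted with cumulative weight:
  y=0 (S, w=75) cum 75
  y=0 (P, w=15) cum 90
  y=18 (R, w=35) cum 125  ← median
  y=22 (Q, w=80) cum 205
⇒ y* = 18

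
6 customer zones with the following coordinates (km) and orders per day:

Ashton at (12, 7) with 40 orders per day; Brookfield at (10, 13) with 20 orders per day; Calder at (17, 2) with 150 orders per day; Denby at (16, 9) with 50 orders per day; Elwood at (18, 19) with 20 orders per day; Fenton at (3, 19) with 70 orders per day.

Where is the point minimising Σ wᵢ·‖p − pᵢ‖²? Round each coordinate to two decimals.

(13.14, 8.57)

The minimiser of Σwᵢ‖p−pᵢ‖² is the weighted centroid p* = (Σwᵢpᵢ)/(Σwᵢ).
Σwᵢ = 350.
Σwᵢxᵢ = 40·12 + 20·10 + 150·17 + 50·16 + 20·18 + 70·3 = 4600.
Σwᵢyᵢ = 40·7 + 20·13 + 150·2 + 50·9 + 20·19 + 70·19 = 3000.
x* = 4600/350 = 13.14, y* = 3000/350 = 8.57.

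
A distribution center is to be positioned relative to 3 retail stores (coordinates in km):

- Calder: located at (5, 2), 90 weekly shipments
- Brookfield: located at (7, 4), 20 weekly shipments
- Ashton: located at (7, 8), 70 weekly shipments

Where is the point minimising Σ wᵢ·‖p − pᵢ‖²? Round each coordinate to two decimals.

(6.00, 4.56)

The minimiser of Σwᵢ‖p−pᵢ‖² is the weighted centroid p* = (Σwᵢpᵢ)/(Σwᵢ).
Σwᵢ = 180.
Σwᵢxᵢ = 90·5 + 20·7 + 70·7 = 1080.
Σwᵢyᵢ = 90·2 + 20·4 + 70·8 = 820.
x* = 1080/180 = 6.00, y* = 820/180 = 4.56.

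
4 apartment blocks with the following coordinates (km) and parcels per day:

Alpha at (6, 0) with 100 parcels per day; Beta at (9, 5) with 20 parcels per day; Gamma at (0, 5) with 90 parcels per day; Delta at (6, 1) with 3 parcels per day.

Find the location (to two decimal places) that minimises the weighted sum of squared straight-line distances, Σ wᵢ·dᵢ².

(3.75, 2.60)

The minimiser of Σwᵢ‖p−pᵢ‖² is the weighted centroid p* = (Σwᵢpᵢ)/(Σwᵢ).
Σwᵢ = 213.
Σwᵢxᵢ = 100·6 + 20·9 + 90·0 + 3·6 = 798.
Σwᵢyᵢ = 100·0 + 20·5 + 90·5 + 3·1 = 553.
x* = 798/213 = 3.75, y* = 553/213 = 2.60.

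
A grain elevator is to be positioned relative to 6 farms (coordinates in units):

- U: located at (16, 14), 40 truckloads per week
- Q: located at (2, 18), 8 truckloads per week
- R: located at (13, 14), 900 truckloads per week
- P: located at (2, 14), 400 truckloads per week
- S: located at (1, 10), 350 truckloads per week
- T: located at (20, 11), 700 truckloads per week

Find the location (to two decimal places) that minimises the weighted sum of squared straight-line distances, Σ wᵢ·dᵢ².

The minimiser of Σwᵢ‖p−pᵢ‖² is the weighted centroid p* = (Σwᵢpᵢ)/(Σwᵢ).
Σwᵢ = 2398.
Σwᵢxᵢ = 40·16 + 8·2 + 900·13 + 400·2 + 350·1 + 700·20 = 27506.
Σwᵢyᵢ = 40·14 + 8·18 + 900·14 + 400·14 + 350·10 + 700·11 = 30104.
x* = 27506/2398 = 11.47, y* = 30104/2398 = 12.55.

(11.47, 12.55)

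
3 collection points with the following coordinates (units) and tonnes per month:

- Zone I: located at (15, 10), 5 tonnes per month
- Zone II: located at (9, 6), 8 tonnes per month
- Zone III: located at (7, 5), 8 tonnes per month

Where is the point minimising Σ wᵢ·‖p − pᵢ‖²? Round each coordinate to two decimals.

(9.67, 6.57)

The minimiser of Σwᵢ‖p−pᵢ‖² is the weighted centroid p* = (Σwᵢpᵢ)/(Σwᵢ).
Σwᵢ = 21.
Σwᵢxᵢ = 5·15 + 8·9 + 8·7 = 203.
Σwᵢyᵢ = 5·10 + 8·6 + 8·5 = 138.
x* = 203/21 = 9.67, y* = 138/21 = 6.57.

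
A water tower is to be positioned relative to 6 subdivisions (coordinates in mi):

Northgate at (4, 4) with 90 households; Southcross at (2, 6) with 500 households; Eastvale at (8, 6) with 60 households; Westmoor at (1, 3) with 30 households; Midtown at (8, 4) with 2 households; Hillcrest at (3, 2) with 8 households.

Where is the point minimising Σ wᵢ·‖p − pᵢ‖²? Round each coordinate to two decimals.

The minimiser of Σwᵢ‖p−pᵢ‖² is the weighted centroid p* = (Σwᵢpᵢ)/(Σwᵢ).
Σwᵢ = 690.
Σwᵢxᵢ = 90·4 + 500·2 + 60·8 + 30·1 + 2·8 + 8·3 = 1910.
Σwᵢyᵢ = 90·4 + 500·6 + 60·6 + 30·3 + 2·4 + 8·2 = 3834.
x* = 1910/690 = 2.77, y* = 3834/690 = 5.56.

(2.77, 5.56)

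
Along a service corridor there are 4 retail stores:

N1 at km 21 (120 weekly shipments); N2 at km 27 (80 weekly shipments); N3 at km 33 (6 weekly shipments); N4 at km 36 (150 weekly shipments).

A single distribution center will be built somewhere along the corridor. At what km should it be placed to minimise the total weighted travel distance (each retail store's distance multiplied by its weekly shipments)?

For a sum of weighted absolute distances on a line, the optimum is the weighted median (not the mean). Total weight W = 356; half-weight = 178.
Sort by position and accumulate weight:
  km 21 (N1, w=120) → cum 120
  km 27 (N2, w=80) → cum 200  ≥ 178 → median here
  km 33 (N3, w=6) → cum 206
  km 36 (N4, w=150) → cum 356
Optimal location: km 27.

x = 27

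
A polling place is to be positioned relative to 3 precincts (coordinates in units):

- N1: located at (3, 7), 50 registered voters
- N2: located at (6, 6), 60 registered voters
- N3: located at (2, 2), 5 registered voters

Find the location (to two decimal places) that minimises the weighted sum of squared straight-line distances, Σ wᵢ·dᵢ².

The minimiser of Σwᵢ‖p−pᵢ‖² is the weighted centroid p* = (Σwᵢpᵢ)/(Σwᵢ).
Σwᵢ = 115.
Σwᵢxᵢ = 50·3 + 60·6 + 5·2 = 520.
Σwᵢyᵢ = 50·7 + 60·6 + 5·2 = 720.
x* = 520/115 = 4.52, y* = 720/115 = 6.26.

(4.52, 6.26)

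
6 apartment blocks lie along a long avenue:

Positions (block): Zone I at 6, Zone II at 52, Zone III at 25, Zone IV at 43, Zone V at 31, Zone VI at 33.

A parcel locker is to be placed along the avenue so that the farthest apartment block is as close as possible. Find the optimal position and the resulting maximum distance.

location 29, max distance 23

The 1-center on a line is the midpoint of the two extreme points: leftmost at 6, rightmost at 52.
Optimal location = (6 + 52)/2 = 29; maximum distance = (52 − 6)/2 = 23.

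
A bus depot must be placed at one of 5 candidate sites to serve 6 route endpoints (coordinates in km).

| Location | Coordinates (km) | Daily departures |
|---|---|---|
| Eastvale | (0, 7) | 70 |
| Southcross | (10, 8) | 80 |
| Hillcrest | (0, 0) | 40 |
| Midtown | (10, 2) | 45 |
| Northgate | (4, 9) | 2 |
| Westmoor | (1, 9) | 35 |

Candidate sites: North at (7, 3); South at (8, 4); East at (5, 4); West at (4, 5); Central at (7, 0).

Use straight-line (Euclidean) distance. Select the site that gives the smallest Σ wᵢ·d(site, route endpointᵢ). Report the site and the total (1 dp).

West, total 1590.7 km

Total weighted distance at each candidate:
  North (7, 3): total = 1788.2
  South (8, 4): total = 1754.8
  East (5, 4): total = 1653.2
  West (4, 5): total = 1590.7
  Central (7, 0): total = 2216.3
Minimum is at West with total 1590.7 km.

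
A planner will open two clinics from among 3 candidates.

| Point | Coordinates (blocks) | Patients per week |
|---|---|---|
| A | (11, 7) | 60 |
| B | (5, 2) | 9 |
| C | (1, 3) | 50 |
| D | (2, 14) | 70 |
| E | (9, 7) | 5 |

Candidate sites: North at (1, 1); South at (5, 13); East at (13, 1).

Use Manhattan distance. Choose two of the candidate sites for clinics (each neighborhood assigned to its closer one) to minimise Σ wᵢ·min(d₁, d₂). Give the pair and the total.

Evaluate every pair (each demand assigned to the nearer of the two):
  {North, South}: total = 1195
  {South, East}: total = 1591
  {North, East}: total = 1655
Best pair: {North, South} with total 1195.

{North, South}, total 1195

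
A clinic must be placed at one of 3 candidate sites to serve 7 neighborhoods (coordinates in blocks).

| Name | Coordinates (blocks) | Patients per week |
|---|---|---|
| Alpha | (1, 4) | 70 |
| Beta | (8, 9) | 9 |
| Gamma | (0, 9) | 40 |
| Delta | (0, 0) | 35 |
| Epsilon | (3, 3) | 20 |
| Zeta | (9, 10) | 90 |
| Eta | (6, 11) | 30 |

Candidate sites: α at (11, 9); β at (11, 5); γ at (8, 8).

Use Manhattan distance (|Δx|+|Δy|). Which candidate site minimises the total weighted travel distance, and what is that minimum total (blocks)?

γ, total 2319 blocks

Total weighted distance at each candidate:
  α (11, 9): total = 2977
  β (11, 5): total = 3153
  γ (8, 8): total = 2319
Minimum is at γ with total 2319 blocks.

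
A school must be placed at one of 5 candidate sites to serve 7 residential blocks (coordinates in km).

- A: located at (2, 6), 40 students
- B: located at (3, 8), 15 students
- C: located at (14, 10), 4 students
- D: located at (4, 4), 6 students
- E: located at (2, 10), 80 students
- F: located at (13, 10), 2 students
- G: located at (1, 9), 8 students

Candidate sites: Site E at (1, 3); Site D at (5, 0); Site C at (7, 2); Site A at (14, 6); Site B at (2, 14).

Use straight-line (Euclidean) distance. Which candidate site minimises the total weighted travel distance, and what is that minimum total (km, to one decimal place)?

Site B, total 907.2 km

Total weighted distance at each candidate:
  Site E (1, 3): total = 926.8
  Site D (5, 0): total = 1410.2
  Site C (7, 2): total = 1276.9
  Site A (14, 6): total = 1851.8
  Site B (2, 14): total = 907.2
Minimum is at Site B with total 907.2 km.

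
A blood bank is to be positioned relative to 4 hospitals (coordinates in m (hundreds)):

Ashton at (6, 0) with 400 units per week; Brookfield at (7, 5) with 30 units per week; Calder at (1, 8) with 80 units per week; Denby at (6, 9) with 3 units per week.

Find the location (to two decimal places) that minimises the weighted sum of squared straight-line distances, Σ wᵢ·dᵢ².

The minimiser of Σwᵢ‖p−pᵢ‖² is the weighted centroid p* = (Σwᵢpᵢ)/(Σwᵢ).
Σwᵢ = 513.
Σwᵢxᵢ = 400·6 + 30·7 + 80·1 + 3·6 = 2708.
Σwᵢyᵢ = 400·0 + 30·5 + 80·8 + 3·9 = 817.
x* = 2708/513 = 5.28, y* = 817/513 = 1.59.

(5.28, 1.59)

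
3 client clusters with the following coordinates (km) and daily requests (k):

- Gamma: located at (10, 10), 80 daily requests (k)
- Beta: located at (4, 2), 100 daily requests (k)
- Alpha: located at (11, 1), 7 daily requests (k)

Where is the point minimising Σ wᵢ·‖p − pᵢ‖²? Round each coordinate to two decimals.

(6.83, 5.39)

The minimiser of Σwᵢ‖p−pᵢ‖² is the weighted centroid p* = (Σwᵢpᵢ)/(Σwᵢ).
Σwᵢ = 187.
Σwᵢxᵢ = 80·10 + 100·4 + 7·11 = 1277.
Σwᵢyᵢ = 80·10 + 100·2 + 7·1 = 1007.
x* = 1277/187 = 6.83, y* = 1007/187 = 5.39.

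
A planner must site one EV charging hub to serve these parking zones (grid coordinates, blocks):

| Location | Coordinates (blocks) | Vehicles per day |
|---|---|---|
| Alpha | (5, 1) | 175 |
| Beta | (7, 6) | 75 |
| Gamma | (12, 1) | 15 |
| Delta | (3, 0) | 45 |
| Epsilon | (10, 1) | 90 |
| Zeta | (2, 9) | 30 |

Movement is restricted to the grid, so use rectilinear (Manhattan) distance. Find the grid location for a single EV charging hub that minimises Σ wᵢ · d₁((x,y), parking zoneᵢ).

(5, 1)

Manhattan distance separates: Σwᵢ(|x−xᵢ|+|y−yᵢ|) = Σwᵢ|x−xᵢ| + Σwᵢ|y−yᵢ|, so x and y are optimised independently as 1-D weighted medians.
Total weight W = 430; half = 215.
x-coordinate, sorted with cumulative weight:
  x=2 (Zeta, w=30) cum 30
  x=3 (Delta, w=45) cum 75
  x=5 (Alpha, w=175) cum 250  ← median
  x=7 (Beta, w=75) cum 325
  x=10 (Epsilon, w=90) cum 415
  x=12 (Gamma, w=15) cum 430
⇒ x* = 5
y-coordinate, sorted with cumulative weight:
  y=0 (Delta, w=45) cum 45
  y=1 (Alpha, w=175) cum 220  ← median
  y=1 (Gamma, w=15) cum 235
  y=1 (Epsilon, w=90) cum 325
  y=6 (Beta, w=75) cum 400
  y=9 (Zeta, w=30) cum 430
⇒ y* = 1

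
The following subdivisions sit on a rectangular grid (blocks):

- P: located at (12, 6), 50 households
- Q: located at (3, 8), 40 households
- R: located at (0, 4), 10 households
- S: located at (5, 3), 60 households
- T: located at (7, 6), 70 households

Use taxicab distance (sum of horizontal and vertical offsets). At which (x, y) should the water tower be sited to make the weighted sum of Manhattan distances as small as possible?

(7, 6)

Manhattan distance separates: Σwᵢ(|x−xᵢ|+|y−yᵢ|) = Σwᵢ|x−xᵢ| + Σwᵢ|y−yᵢ|, so x and y are optimised independently as 1-D weighted medians.
Total weight W = 230; half = 115.
x-coordinate, sorted with cumulative weight:
  x=0 (R, w=10) cum 10
  x=3 (Q, w=40) cum 50
  x=5 (S, w=60) cum 110
  x=7 (T, w=70) cum 180  ← median
  x=12 (P, w=50) cum 230
⇒ x* = 7
y-coordinate, sorted with cumulative weight:
  y=3 (S, w=60) cum 60
  y=4 (R, w=10) cum 70
  y=6 (P, w=50) cum 120  ← median
  y=6 (T, w=70) cum 190
  y=8 (Q, w=40) cum 230
⇒ y* = 6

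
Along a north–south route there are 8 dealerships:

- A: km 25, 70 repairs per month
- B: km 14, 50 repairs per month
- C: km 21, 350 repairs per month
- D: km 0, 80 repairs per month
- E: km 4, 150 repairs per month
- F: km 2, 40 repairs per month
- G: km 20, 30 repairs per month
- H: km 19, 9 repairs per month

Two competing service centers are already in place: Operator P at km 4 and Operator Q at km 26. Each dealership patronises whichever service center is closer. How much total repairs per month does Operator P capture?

320

The indifferent point is the midpoint (4+26)/2 = 15; dealerships left of it (closer to Operator P at 4) go to Operator P, those right go to Operator Q.
  D at 0 (w=80) → Operator P
  F at 2 (w=40) → Operator P
  E at 4 (w=150) → Operator P
  B at 14 (w=50) → Operator P
  H at 19 (w=9) → Operator Q
  G at 20 (w=30) → Operator Q
  C at 21 (w=350) → Operator Q
  A at 25 (w=70) → Operator Q
Operator P captures 320; Operator Q captures 459.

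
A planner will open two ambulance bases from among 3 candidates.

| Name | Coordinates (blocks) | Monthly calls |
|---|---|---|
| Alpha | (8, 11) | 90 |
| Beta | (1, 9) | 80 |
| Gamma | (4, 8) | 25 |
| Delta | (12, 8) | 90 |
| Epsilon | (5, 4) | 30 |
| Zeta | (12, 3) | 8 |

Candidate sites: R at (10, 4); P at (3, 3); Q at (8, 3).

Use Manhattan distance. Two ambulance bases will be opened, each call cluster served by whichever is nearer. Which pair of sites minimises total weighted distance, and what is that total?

Evaluate every pair (each demand assigned to the nearer of the two):
  {R, P}: total = 2254
  {P, Q}: total = 2442
  {R, Q}: total = 2669
Best pair: {R, P} with total 2254.

{R, P}, total 2254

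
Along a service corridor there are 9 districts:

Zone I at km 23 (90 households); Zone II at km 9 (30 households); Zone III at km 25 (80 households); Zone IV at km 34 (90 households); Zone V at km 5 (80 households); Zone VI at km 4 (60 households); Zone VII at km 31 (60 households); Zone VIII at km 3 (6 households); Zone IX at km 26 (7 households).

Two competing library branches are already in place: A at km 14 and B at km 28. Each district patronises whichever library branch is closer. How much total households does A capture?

176

The indifferent point is the midpoint (14+28)/2 = 21; districts left of it (closer to A at 14) go to A, those right go to B.
  Zone VIII at 3 (w=6) → A
  Zone VI at 4 (w=60) → A
  Zone V at 5 (w=80) → A
  Zone II at 9 (w=30) → A
  Zone I at 23 (w=90) → B
  Zone III at 25 (w=80) → B
  Zone IX at 26 (w=7) → B
  Zone VII at 31 (w=60) → B
  Zone IV at 34 (w=90) → B
A captures 176; B captures 327.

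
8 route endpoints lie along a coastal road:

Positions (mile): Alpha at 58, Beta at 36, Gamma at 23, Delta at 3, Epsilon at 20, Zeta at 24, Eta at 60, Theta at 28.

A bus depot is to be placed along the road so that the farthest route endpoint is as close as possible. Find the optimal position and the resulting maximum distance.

location 31.5, max distance 28.5

The 1-center on a line is the midpoint of the two extreme points: leftmost at 3, rightmost at 60.
Optimal location = (3 + 60)/2 = 31.5; maximum distance = (60 − 3)/2 = 28.5.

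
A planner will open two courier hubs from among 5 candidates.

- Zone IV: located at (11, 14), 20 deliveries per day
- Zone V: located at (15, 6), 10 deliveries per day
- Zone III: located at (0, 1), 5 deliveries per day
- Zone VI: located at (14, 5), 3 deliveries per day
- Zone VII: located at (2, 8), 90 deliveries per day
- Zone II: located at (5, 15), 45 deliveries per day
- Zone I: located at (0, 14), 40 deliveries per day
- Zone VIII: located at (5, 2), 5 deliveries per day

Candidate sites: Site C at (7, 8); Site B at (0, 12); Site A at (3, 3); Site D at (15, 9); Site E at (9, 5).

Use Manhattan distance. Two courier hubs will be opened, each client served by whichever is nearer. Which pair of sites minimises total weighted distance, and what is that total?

{Site C, Site B}, total 1315

Evaluate every pair (each demand assigned to the nearer of the two):
  {Site C, Site B}: total = 1315
  {Site B, Site D}: total = 1335
  {Site B, Site E}: total = 1375
  {Site B, Site A}: total = 1469
  {Site C, Site D}: total = 1710
  {Site C, Site A}: total = 1745
  {Site C, Site E}: total = 1760
  {Site A, Site D}: total = 1995
  {Site A, Site E}: total = 2075
  {Site D, Site E}: total = 2575
Best pair: {Site C, Site B} with total 1315.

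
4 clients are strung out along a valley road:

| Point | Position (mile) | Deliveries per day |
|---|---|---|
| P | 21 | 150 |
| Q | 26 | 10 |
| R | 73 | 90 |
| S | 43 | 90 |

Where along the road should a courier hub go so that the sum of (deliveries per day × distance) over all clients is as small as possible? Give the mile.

For a sum of weighted absolute distances on a line, the optimum is the weighted median (not the mean). Total weight W = 340; half-weight = 170.
Sort by position and accumulate weight:
  mile 21 (P, w=150) → cum 150
  mile 26 (Q, w=10) → cum 160
  mile 43 (S, w=90) → cum 250  ≥ 170 → median here
  mile 73 (R, w=90) → cum 340
Optimal location: mile 43.

x = 43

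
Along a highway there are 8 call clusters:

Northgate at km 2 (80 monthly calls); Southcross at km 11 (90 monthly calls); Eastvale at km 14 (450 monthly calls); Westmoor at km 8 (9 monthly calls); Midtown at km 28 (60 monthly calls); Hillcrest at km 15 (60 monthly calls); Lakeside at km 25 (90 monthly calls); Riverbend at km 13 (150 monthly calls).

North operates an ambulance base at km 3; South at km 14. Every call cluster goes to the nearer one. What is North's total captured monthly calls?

The indifferent point is the midpoint (3+14)/2 = 8.5; call clusters left of it (closer to North at 3) go to North, those right go to South.
  Northgate at 2 (w=80) → North
  Westmoor at 8 (w=9) → North
  Southcross at 11 (w=90) → South
  Riverbend at 13 (w=150) → South
  Eastvale at 14 (w=450) → South
  Hillcrest at 15 (w=60) → South
  Lakeside at 25 (w=90) → South
  Midtown at 28 (w=60) → South
North captures 89; South captures 900.

89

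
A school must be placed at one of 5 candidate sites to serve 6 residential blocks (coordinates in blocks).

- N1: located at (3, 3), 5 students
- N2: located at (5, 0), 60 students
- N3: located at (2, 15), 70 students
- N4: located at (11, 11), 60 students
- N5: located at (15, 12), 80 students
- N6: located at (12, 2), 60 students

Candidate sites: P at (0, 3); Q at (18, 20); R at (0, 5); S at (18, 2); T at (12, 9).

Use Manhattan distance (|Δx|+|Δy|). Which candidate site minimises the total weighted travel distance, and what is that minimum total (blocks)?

Total weighted distance at each candidate:
  P (0, 3): total = 5315
  Q (18, 20): total = 6890
  R (0, 5): total = 5145
  S (18, 2): total = 5370
  T (12, 9): total = 3235
Minimum is at T with total 3235 blocks.

T, total 3235 blocks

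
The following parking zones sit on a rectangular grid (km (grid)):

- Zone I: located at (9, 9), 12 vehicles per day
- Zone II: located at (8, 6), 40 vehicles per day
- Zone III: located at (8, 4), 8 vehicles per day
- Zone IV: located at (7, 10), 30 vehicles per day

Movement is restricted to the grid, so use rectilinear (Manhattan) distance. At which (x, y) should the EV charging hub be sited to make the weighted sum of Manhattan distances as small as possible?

Manhattan distance separates: Σwᵢ(|x−xᵢ|+|y−yᵢ|) = Σwᵢ|x−xᵢ| + Σwᵢ|y−yᵢ|, so x and y are optimised independently as 1-D weighted medians.
Total weight W = 90; half = 45.
x-coordinate, sorted with cumulative weight:
  x=7 (Zone IV, w=30) cum 30
  x=8 (Zone II, w=40) cum 70  ← median
  x=8 (Zone III, w=8) cum 78
  x=9 (Zone I, w=12) cum 90
⇒ x* = 8
y-coordinate, sorted with cumulative weight:
  y=4 (Zone III, w=8) cum 8
  y=6 (Zone II, w=40) cum 48  ← median
  y=9 (Zone I, w=12) cum 60
  y=10 (Zone IV, w=30) cum 90
⇒ y* = 6

(8, 6)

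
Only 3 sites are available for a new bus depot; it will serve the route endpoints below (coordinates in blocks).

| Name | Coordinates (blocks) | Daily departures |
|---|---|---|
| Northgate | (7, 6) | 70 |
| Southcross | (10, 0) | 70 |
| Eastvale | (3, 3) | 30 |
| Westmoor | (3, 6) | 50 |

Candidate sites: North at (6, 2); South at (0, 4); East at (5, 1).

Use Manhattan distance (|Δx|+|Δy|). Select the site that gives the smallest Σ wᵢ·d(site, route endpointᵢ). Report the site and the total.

Total weighted distance at each candidate:
  North (6, 2): total = 1240
  South (0, 4): total = 1980
  East (5, 1): total = 1380
Minimum is at North with total 1240 blocks.

North, total 1240 blocks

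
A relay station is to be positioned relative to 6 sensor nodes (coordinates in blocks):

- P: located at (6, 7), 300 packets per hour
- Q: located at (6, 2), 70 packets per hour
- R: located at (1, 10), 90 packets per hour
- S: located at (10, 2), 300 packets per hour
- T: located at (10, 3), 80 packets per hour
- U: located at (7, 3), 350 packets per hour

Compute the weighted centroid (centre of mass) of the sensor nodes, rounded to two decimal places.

The minimiser of Σwᵢ‖p−pᵢ‖² is the weighted centroid p* = (Σwᵢpᵢ)/(Σwᵢ).
Σwᵢ = 1190.
Σwᵢxᵢ = 300·6 + 70·6 + 90·1 + 300·10 + 80·10 + 350·7 = 8560.
Σwᵢyᵢ = 300·7 + 70·2 + 90·10 + 300·2 + 80·3 + 350·3 = 5030.
x* = 8560/1190 = 7.19, y* = 5030/1190 = 4.23.

(7.19, 4.23)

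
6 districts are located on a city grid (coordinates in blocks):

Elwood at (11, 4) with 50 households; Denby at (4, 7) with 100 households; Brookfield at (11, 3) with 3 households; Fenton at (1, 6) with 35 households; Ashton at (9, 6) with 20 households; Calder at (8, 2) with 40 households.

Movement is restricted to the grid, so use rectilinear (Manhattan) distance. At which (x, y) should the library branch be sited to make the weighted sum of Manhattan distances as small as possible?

(4, 6)

Manhattan distance separates: Σwᵢ(|x−xᵢ|+|y−yᵢ|) = Σwᵢ|x−xᵢ| + Σwᵢ|y−yᵢ|, so x and y are optimised independently as 1-D weighted medians.
Total weight W = 248; half = 124.
x-coordinate, sorted with cumulative weight:
  x=1 (Fenton, w=35) cum 35
  x=4 (Denby, w=100) cum 135  ← median
  x=8 (Calder, w=40) cum 175
  x=9 (Ashton, w=20) cum 195
  x=11 (Elwood, w=50) cum 245
  x=11 (Brookfield, w=3) cum 248
⇒ x* = 4
y-coordinate, sorted with cumulative weight:
  y=2 (Calder, w=40) cum 40
  y=3 (Brookfield, w=3) cum 43
  y=4 (Elwood, w=50) cum 93
  y=6 (Fenton, w=35) cum 128  ← median
  y=6 (Ashton, w=20) cum 148
  y=7 (Denby, w=100) cum 248
⇒ y* = 6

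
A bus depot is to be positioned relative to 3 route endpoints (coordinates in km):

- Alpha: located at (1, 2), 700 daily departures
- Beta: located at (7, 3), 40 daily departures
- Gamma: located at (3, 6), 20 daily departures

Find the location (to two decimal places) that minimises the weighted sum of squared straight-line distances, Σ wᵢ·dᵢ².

(1.37, 2.16)

The minimiser of Σwᵢ‖p−pᵢ‖² is the weighted centroid p* = (Σwᵢpᵢ)/(Σwᵢ).
Σwᵢ = 760.
Σwᵢxᵢ = 700·1 + 40·7 + 20·3 = 1040.
Σwᵢyᵢ = 700·2 + 40·3 + 20·6 = 1640.
x* = 1040/760 = 1.37, y* = 1640/760 = 2.16.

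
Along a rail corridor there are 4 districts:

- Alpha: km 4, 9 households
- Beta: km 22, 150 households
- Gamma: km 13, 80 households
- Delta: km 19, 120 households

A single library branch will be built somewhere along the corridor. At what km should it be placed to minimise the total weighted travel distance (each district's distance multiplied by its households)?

For a sum of weighted absolute distances on a line, the optimum is the weighted median (not the mean). Total weight W = 359; half-weight = 179.5.
Sort by position and accumulate weight:
  km 4 (Alpha, w=9) → cum 9
  km 13 (Gamma, w=80) → cum 89
  km 19 (Delta, w=120) → cum 209  ≥ 179.5 → median here
  km 22 (Beta, w=150) → cum 359
Optimal location: km 19.

x = 19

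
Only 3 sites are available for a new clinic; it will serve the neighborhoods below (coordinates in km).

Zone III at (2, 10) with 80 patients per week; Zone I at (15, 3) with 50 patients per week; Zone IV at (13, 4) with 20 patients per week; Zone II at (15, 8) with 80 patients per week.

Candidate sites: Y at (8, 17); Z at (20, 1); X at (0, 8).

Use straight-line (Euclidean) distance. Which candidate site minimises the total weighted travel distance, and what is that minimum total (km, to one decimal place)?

Total weighted distance at each candidate:
  Y (8, 17): total = 2710.9
  Z (20, 1): total = 2719.7
  X (0, 8): total = 2488.9
Minimum is at X with total 2488.9 km.

X, total 2488.9 km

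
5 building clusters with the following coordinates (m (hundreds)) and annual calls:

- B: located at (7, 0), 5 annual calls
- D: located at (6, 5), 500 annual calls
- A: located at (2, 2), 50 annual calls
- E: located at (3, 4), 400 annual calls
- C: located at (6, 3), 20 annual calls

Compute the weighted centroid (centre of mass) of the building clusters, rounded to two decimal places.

(4.57, 4.37)

The minimiser of Σwᵢ‖p−pᵢ‖² is the weighted centroid p* = (Σwᵢpᵢ)/(Σwᵢ).
Σwᵢ = 975.
Σwᵢxᵢ = 5·7 + 500·6 + 50·2 + 400·3 + 20·6 = 4455.
Σwᵢyᵢ = 5·0 + 500·5 + 50·2 + 400·4 + 20·3 = 4260.
x* = 4455/975 = 4.57, y* = 4260/975 = 4.37.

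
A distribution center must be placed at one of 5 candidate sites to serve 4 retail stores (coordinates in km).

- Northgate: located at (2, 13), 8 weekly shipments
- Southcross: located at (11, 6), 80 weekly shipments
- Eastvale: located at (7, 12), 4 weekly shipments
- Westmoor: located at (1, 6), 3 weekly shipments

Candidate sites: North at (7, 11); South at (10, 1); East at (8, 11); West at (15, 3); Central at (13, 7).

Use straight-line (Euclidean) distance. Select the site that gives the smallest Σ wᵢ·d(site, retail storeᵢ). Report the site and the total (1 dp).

Total weighted distance at each candidate:
  North (7, 11): total = 582.8
  South (10, 1): total = 599.8
  East (8, 11): total = 548.5
  West (15, 3): total = 622.3
  Central (13, 7): total = 346.5
Minimum is at Central with total 346.5 km.

Central, total 346.5 km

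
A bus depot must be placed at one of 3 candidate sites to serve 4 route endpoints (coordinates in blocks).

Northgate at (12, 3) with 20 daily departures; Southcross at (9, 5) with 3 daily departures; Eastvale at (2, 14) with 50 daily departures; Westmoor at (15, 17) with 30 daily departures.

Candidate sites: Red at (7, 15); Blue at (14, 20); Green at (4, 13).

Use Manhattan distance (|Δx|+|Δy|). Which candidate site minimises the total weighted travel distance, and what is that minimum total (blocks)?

Total weighted distance at each candidate:
  Red (7, 15): total = 976
  Blue (14, 20): total = 1460
  Green (4, 13): total = 999
Minimum is at Red with total 976 blocks.

Red, total 976 blocks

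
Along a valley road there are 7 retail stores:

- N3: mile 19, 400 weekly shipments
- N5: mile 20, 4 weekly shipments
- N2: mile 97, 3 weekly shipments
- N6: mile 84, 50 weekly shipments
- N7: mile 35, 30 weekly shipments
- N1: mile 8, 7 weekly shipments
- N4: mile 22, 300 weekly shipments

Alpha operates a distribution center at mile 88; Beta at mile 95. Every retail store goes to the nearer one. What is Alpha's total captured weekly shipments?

791

The indifferent point is the midpoint (88+95)/2 = 91.5; retail stores left of it (closer to Alpha at 88) go to Alpha, those right go to Beta.
  N1 at 8 (w=7) → Alpha
  N3 at 19 (w=400) → Alpha
  N5 at 20 (w=4) → Alpha
  N4 at 22 (w=300) → Alpha
  N7 at 35 (w=30) → Alpha
  N6 at 84 (w=50) → Alpha
  N2 at 97 (w=3) → Beta
Alpha captures 791; Beta captures 3.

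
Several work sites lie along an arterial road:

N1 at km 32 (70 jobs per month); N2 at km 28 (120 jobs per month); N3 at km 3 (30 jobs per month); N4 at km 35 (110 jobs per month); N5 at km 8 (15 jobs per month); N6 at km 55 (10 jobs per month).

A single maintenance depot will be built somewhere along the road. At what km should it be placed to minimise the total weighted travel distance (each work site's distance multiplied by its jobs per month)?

x = 32

For a sum of weighted absolute distances on a line, the optimum is the weighted median (not the mean). Total weight W = 355; half-weight = 177.5.
Sort by position and accumulate weight:
  km 3 (N3, w=30) → cum 30
  km 8 (N5, w=15) → cum 45
  km 28 (N2, w=120) → cum 165
  km 32 (N1, w=70) → cum 235  ≥ 177.5 → median here
  km 35 (N4, w=110) → cum 345
  km 55 (N6, w=10) → cum 355
Optimal location: km 32.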